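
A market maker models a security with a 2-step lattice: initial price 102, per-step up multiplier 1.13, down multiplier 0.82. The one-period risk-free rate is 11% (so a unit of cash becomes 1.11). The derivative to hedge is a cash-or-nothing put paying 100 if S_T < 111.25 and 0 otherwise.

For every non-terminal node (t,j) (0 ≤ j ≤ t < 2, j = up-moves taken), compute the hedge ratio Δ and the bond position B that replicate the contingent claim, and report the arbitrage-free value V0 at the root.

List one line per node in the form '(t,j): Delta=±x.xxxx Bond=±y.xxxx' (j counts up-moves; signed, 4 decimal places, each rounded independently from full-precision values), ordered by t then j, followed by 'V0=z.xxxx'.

The replicating-portfolio and risk-neutral prices coincide; use p* = (1.11−0.82)/(1.13−0.82) = 0.9355 for the latter.
Terminal payoffs: V(2,0)=100.0000, V(2,1)=100.0000, V(2,2)=0.0000
Node (1,0) S=83.6400: V=(p*·100.0000+(1−p*)·100.0000)/1.11=90.0901; Δ=(100.0000−100.0000)/(94.5132−68.5848)=0.0000; B=V−Δ·S=90.0901
Node (1,1) S=115.2600: V=(p*·0.0000+(1−p*)·100.0000)/1.11=5.8123; Δ=(0.0000−100.0000)/(130.2438−94.5132)=-2.7987; B=V−Δ·S=328.3929
Node (0,0) S=102.0000: V=(p*·5.8123+(1−p*)·90.0901)/1.11=10.1347; Δ=(5.8123−90.0901)/(115.2600−83.6400)=-2.6653; B=V−Δ·S=281.9987
The time-0 hedge costs 10.1347, which is the no-arbitrage price.

(0,0): Delta=-2.6653 Bond=281.9987
(1,0): Delta=0.0000 Bond=90.0901
(1,1): Delta=-2.7987 Bond=328.3929
V0=10.1347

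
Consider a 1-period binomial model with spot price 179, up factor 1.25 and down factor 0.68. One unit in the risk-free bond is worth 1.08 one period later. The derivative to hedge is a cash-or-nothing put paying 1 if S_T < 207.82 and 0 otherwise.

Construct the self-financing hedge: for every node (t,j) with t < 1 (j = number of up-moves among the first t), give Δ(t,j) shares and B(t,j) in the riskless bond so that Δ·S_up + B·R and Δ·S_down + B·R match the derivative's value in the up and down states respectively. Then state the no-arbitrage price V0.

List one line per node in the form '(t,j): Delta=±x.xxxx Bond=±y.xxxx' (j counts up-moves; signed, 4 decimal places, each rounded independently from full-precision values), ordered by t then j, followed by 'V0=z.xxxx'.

No-arbitrage ⇒ martingale measure with p* = (R−d)/(u−d) = 0.7018.
Terminal payoffs: V(1,0)=1.0000, V(1,1)=0.0000
Node (0,0) S=179.0000: V=(p*·0.0000+(1−p*)·1.0000)/1.08=0.2762; Δ=(0.0000−1.0000)/(223.7500−121.7200)=-0.0098; B=V−Δ·S=2.0305
Check: Δ(0,0)·S0 + B(0,0) = 0.2762 = V0.

(0,0): Delta=-0.0098 Bond=2.0305
V0=0.2762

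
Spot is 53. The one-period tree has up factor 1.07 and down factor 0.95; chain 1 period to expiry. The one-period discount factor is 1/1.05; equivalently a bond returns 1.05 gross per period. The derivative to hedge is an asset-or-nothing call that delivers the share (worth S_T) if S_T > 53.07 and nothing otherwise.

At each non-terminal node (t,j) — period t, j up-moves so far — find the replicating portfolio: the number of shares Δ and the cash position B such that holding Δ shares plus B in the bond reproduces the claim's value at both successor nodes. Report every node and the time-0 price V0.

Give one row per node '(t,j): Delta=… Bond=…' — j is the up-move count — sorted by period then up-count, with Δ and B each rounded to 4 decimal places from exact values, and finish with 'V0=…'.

(0,0): Delta=8.9167 Bond=-427.5754
V0=45.0079

No-arbitrage ⇒ martingale measure with p* = (R−d)/(u−d) = 0.8333.
Payoff layer (t=1): V(1,0)=0.0000, V(1,1)=56.7100
(0,0): S=53.0000. Δ = (V_up−V_dn)/(S_up−S_dn) = (56.7100−0.0000)/(56.7100−50.3500) = 8.9167. V = [p*·56.7100 + (1−p*)·0.0000]/1.05 = 45.0079. B = V − Δ·S = -427.5754.
Each (Δ,B) replicates both successor values, so the strategy is self-financing and V0 is arbitrage-free.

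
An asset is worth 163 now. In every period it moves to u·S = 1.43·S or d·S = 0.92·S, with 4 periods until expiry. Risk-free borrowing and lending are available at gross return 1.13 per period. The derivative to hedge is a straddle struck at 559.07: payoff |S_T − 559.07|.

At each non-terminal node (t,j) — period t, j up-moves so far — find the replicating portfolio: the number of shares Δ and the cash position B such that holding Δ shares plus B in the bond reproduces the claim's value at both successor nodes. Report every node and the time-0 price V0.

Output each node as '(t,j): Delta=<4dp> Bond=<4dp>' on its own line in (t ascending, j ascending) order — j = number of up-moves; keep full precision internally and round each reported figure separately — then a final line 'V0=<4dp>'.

The replicating-portfolio and risk-neutral prices coincide; use p* = (1.13−0.92)/(1.43−0.92) = 0.4118 for the latter.
At expiry t=4: V(4,0)=442.2979, V(4,1)=377.5656, V(4,2)=276.9491, V(4,3)=120.5559, V(4,4)=122.5334
(3,0): S=126.9261. Δ = (V_up−V_dn)/(S_up−S_dn) = (377.5656−442.2979)/(181.5044−116.7721) = -1.0000. V = [p*·377.5656 + (1−p*)·442.2979]/1.13 = 367.8261. B = V − Δ·S = 494.7522.
(3,1): S=197.2874. Δ = (V_up−V_dn)/(S_up−S_dn) = (276.9491−377.5656)/(282.1209−181.5044) = -1.0000. V = [p*·276.9491 + (1−p*)·377.5656]/1.13 = 297.4648. B = V − Δ·S = 494.7522.
(3,2): S=306.6532. Δ = (V_up−V_dn)/(S_up−S_dn) = (120.5559−276.9491)/(438.5141−282.1209) = -1.0000. V = [p*·120.5559 + (1−p*)·276.9491]/1.13 = 188.0990. B = V − Δ·S = 494.7522.
(3,3): S=476.6457. Δ = (V_up−V_dn)/(S_up−S_dn) = (122.5334−120.5559)/(681.6034−438.5141) = 0.0081. V = [p*·122.5334 + (1−p*)·120.5559]/1.13 = 107.4072. B = V − Δ·S = 103.5298.
(2,0): S=137.9632. Δ = (V_up−V_dn)/(S_up−S_dn) = (297.4648−367.8261)/(197.2874−126.9261) = -1.0000. V = [p*·297.4648 + (1−p*)·367.8261]/1.13 = 299.8706. B = V − Δ·S = 437.8338.
(2,1): S=214.4428. Δ = (V_up−V_dn)/(S_up−S_dn) = (188.0990−297.4648)/(306.6532−197.2874) = -1.0000. V = [p*·188.0990 + (1−p*)·297.4648]/1.13 = 223.3910. B = V − Δ·S = 437.8338.
(2,2): S=333.3187. Δ = (V_up−V_dn)/(S_up−S_dn) = (107.4072−188.0990)/(476.6457−306.6532) = -0.4747. V = [p*·107.4072 + (1−p*)·188.0990]/1.13 = 137.0557. B = V − Δ·S = 295.2749.
(1,0): S=149.9600. Δ = (V_up−V_dn)/(S_up−S_dn) = (223.3910−299.8706)/(214.4428−137.9632) = -1.0000. V = [p*·223.3910 + (1−p*)·299.8706]/1.13 = 237.5036. B = V − Δ·S = 387.4636.
(1,1): S=233.0900. Δ = (V_up−V_dn)/(S_up−S_dn) = (137.0557−223.3910)/(333.3187−214.4428) = -0.7263. V = [p*·137.0557 + (1−p*)·223.3910]/1.13 = 166.2311. B = V − Δ·S = 335.5160.
(0,0): S=163.0000. Δ = (V_up−V_dn)/(S_up−S_dn) = (166.2311−237.5036)/(233.0900−149.9600) = -0.8574. V = [p*·166.2311 + (1−p*)·237.5036]/1.13 = 184.2089. B = V − Δ·S = 323.9587.
Check: Δ(0,0)·S0 + B(0,0) = 184.2089 = V0.

(0,0): Delta=-0.8574 Bond=323.9587
(1,0): Delta=-1.0000 Bond=387.4636
(1,1): Delta=-0.7263 Bond=335.5160
(2,0): Delta=-1.0000 Bond=437.8338
(2,1): Delta=-1.0000 Bond=437.8338
(2,2): Delta=-0.4747 Bond=295.2749
(3,0): Delta=-1.0000 Bond=494.7522
(3,1): Delta=-1.0000 Bond=494.7522
(3,2): Delta=-1.0000 Bond=494.7522
(3,3): Delta=0.0081 Bond=103.5298
V0=184.2089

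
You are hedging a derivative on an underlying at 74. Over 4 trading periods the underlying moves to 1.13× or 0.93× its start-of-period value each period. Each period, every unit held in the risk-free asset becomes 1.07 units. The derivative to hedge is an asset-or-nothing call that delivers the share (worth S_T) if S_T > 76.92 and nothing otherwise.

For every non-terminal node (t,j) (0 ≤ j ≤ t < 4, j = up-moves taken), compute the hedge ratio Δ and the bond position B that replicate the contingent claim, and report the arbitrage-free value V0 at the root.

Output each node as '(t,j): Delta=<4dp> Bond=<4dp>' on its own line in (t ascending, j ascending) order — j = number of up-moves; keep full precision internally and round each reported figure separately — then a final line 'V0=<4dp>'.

Since d<R<u, set p* = (R−d)/(u−d) = 0.7000; price each node as the discounted p*-expectation of its children.
Terminal payoffs: V(4,0)=0.0000, V(4,1)=0.0000, V(4,2)=81.7249, V(4,3)=99.3002, V(4,4)=120.6550
Node (3,0) S=59.5224: V=(p*·0.0000+(1−p*)·0.0000)/1.07=0.0000; Δ=(0.0000−0.0000)/(67.2603−55.3558)=0.0000; B=V−Δ·S=0.0000
Node (3,1) S=72.3229: V=(p*·81.7249+(1−p*)·0.0000)/1.07=53.4649; Δ=(81.7249−0.0000)/(81.7249−67.2603)=5.6500; B=V−Δ·S=-355.1597
Node (3,2) S=87.8763: V=(p*·99.3002+(1−p*)·81.7249)/1.07=87.8763; Δ=(99.3002−81.7249)/(99.3002−81.7249)=1.0000; B=V−Δ·S=0.0000
Node (3,3) S=106.7744: V=(p*·120.6550+(1−p*)·99.3002)/1.07=106.7744; Δ=(120.6550−99.3002)/(120.6550−99.3002)=1.0000; B=V−Δ·S=0.0000
Node (2,0) S=64.0026: V=(p*·53.4649+(1−p*)·0.0000)/1.07=34.9770; Δ=(53.4649−0.0000)/(72.3229−59.5224)=4.1768; B=V−Δ·S=-232.3475
Node (2,1) S=77.7666: V=(p*·87.8763+(1−p*)·53.4649)/1.07=72.4793; Δ=(87.8763−53.4649)/(87.8763−72.3229)=2.2125; B=V−Δ·S=-99.5775
Node (2,2) S=94.4906: V=(p*·106.7744+(1−p*)·87.8763)/1.07=94.4906; Δ=(106.7744−87.8763)/(106.7744−87.8763)=1.0000; B=V−Δ·S=0.0000
Node (1,0) S=68.8200: V=(p*·72.4793+(1−p*)·34.9770)/1.07=57.2230; Δ=(72.4793−34.9770)/(77.7666−64.0026)=2.7247; B=V−Δ·S=-130.2883
Node (1,1) S=83.6200: V=(p*·94.4906+(1−p*)·72.4793)/1.07=82.1376; Δ=(94.4906−72.4793)/(94.4906−77.7666)=1.3162; B=V−Δ·S=-27.9189
Node (0,0) S=74.0000: V=(p*·82.1376+(1−p*)·57.2230)/1.07=69.7787; Δ=(82.1376−57.2230)/(83.6200−68.8200)=1.6834; B=V−Δ·S=-54.7941
Check: Δ(0,0)·S0 + B(0,0) = 69.7787 = V0.

(0,0): Delta=1.6834 Bond=-54.7941
(1,0): Delta=2.7247 Bond=-130.2883
(1,1): Delta=1.3162 Bond=-27.9189
(2,0): Delta=4.1768 Bond=-232.3475
(2,1): Delta=2.2125 Bond=-99.5775
(2,2): Delta=1.0000 Bond=0.0000
(3,0): Delta=0.0000 Bond=0.0000
(3,1): Delta=5.6500 Bond=-355.1597
(3,2): Delta=1.0000 Bond=0.0000
(3,3): Delta=1.0000 Bond=0.0000
V0=69.7787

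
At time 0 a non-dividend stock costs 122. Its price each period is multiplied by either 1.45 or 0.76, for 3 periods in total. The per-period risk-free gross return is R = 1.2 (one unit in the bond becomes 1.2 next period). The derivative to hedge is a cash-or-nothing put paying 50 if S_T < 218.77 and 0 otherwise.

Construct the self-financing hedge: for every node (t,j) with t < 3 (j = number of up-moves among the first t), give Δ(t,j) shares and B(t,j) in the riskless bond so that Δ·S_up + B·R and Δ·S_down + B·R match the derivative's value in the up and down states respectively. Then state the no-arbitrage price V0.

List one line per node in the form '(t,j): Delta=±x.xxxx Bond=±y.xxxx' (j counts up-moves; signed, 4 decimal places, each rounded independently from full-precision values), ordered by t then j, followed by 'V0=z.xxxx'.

Since d<R<u, set p* = (R−d)/(u−d) = 0.6377; price each node as the discounted p*-expectation of its children.
Terminal values V(3,·): V(3,0)=50.0000, V(3,1)=50.0000, V(3,2)=50.0000, V(3,3)=0.0000
(2,0): S=70.4672. Δ = (V_up−V_dn)/(S_up−S_dn) = (50.0000−50.0000)/(102.1774−53.5551) = 0.0000. V = [p*·50.0000 + (1−p*)·50.0000]/1.2 = 41.6667. B = V − Δ·S = 41.6667.
(2,1): S=134.4440. Δ = (V_up−V_dn)/(S_up−S_dn) = (50.0000−50.0000)/(194.9438−102.1774) = 0.0000. V = [p*·50.0000 + (1−p*)·50.0000]/1.2 = 41.6667. B = V − Δ·S = 41.6667.
(2,2): S=256.5050. Δ = (V_up−V_dn)/(S_up−S_dn) = (0.0000−50.0000)/(371.9322−194.9438) = -0.2825. V = [p*·0.0000 + (1−p*)·50.0000]/1.2 = 15.0966. B = V − Δ·S = 87.5604.
(1,0): S=92.7200. Δ = (V_up−V_dn)/(S_up−S_dn) = (41.6667−41.6667)/(134.4440−70.4672) = 0.0000. V = [p*·41.6667 + (1−p*)·41.6667]/1.2 = 34.7222. B = V − Δ·S = 34.7222.
(1,1): S=176.9000. Δ = (V_up−V_dn)/(S_up−S_dn) = (15.0966−41.6667)/(256.5050−134.4440) = -0.2177. V = [p*·15.0966 + (1−p*)·41.6667]/1.2 = 20.6029. B = V − Δ·S = 59.1102.
(0,0): S=122.0000. Δ = (V_up−V_dn)/(S_up−S_dn) = (20.6029−34.7222)/(176.9000−92.7200) = -0.1677. V = [p*·20.6029 + (1−p*)·34.7222]/1.2 = 21.4321. B = V − Δ·S = 41.8950.
Check: Δ(0,0)·S0 + B(0,0) = 21.4321 = V0.

(0,0): Delta=-0.1677 Bond=41.8950
(1,0): Delta=0.0000 Bond=34.7222
(1,1): Delta=-0.2177 Bond=59.1102
(2,0): Delta=0.0000 Bond=41.6667
(2,1): Delta=0.0000 Bond=41.6667
(2,2): Delta=-0.2825 Bond=87.5604
V0=21.4321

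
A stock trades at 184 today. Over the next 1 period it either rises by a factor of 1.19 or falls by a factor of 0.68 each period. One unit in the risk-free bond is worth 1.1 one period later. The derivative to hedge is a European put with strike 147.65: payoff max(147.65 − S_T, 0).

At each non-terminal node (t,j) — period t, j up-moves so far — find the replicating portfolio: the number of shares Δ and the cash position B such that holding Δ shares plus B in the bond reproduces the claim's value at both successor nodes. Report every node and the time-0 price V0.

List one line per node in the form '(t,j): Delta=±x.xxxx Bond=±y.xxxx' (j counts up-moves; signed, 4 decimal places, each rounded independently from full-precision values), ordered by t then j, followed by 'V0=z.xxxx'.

No-arbitrage ⇒ martingale measure with p* = (R−d)/(u−d) = 0.8235.
Payoff layer (t=1): V(1,0)=22.5300, V(1,1)=0.0000
Node (0,0) S=184.0000: V=(p*·0.0000+(1−p*)·22.5300)/1.1=3.6144; Δ=(0.0000−22.5300)/(218.9600−125.1200)=-0.2401; B=V−Δ·S=47.7909
Root portfolio cost Δ·184+B reproduces V0=3.6144.

(0,0): Delta=-0.2401 Bond=47.7909
V0=3.6144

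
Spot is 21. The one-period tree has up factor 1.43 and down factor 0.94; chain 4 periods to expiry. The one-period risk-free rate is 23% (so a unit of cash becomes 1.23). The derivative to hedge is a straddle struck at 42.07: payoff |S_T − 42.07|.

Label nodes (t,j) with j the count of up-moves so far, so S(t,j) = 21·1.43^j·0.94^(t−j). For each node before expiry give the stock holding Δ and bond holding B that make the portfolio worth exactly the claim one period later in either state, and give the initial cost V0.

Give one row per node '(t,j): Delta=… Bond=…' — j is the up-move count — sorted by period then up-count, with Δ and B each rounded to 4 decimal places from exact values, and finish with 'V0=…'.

Under the risk-neutral measure, an up-move has probability p* = (R−d)/(u−d) = 0.5918 and values discount at R = 1.23.
Terminal values V(4,·): V(4,0)=25.6743, V(4,1)=17.1276, V(4,2)=4.1257, V(4,3)=15.6538, V(4,4)=45.7439
(3,0): S=17.4423. Δ = (V_up−V_dn)/(S_up−S_dn) = (17.1276−25.6743)/(24.9424−16.3957) = -1.0000. V = [p*·17.1276 + (1−p*)·25.6743]/1.23 = 16.7610. B = V − Δ·S = 34.2033.
(3,1): S=26.5345. Δ = (V_up−V_dn)/(S_up−S_dn) = (4.1257−17.1276)/(37.9443−24.9424) = -1.0000. V = [p*·4.1257 + (1−p*)·17.1276]/1.23 = 7.6687. B = V − Δ·S = 34.2033.
(3,2): S=40.3663. Δ = (V_up−V_dn)/(S_up−S_dn) = (15.6538−4.1257)/(57.7238−37.9443) = 0.5828. V = [p*·15.6538 + (1−p*)·4.1257]/1.23 = 8.9012. B = V − Δ·S = -14.6257.
(3,3): S=61.4083. Δ = (V_up−V_dn)/(S_up−S_dn) = (45.7439−15.6538)/(87.8139−57.7238) = 1.0000. V = [p*·45.7439 + (1−p*)·15.6538]/1.23 = 27.2051. B = V − Δ·S = -34.2033.
(2,0): S=18.5556. Δ = (V_up−V_dn)/(S_up−S_dn) = (7.6687−16.7610)/(26.5345−17.4423) = -1.0000. V = [p*·7.6687 + (1−p*)·16.7610]/1.23 = 9.2519. B = V − Δ·S = 27.8075.
(2,1): S=28.2282. Δ = (V_up−V_dn)/(S_up−S_dn) = (8.9012−7.6687)/(40.3663−26.5345) = 0.0891. V = [p*·8.9012 + (1−p*)·7.6687]/1.23 = 6.8278. B = V − Δ·S = 4.3126.
(2,2): S=42.9429. Δ = (V_up−V_dn)/(S_up−S_dn) = (27.2051−8.9012)/(61.4083−40.3663) = 0.8699. V = [p*·27.2051 + (1−p*)·8.9012]/1.23 = 16.0440. B = V − Δ·S = -21.3109.
(1,0): S=19.7400. Δ = (V_up−V_dn)/(S_up−S_dn) = (6.8278−9.2519)/(28.2282−18.5556) = -0.2506. V = [p*·6.8278 + (1−p*)·9.2519]/1.23 = 6.3555. B = V − Δ·S = 11.3027.
(1,1): S=30.0300. Δ = (V_up−V_dn)/(S_up−S_dn) = (16.0440−6.8278)/(42.9429−28.2282) = 0.6263. V = [p*·16.0440 + (1−p*)·6.8278]/1.23 = 9.9856. B = V − Δ·S = -8.8230.
(0,0): S=21.0000. Δ = (V_up−V_dn)/(S_up−S_dn) = (9.9856−6.3555)/(30.0300−19.7400) = 0.3528. V = [p*·9.9856 + (1−p*)·6.3555]/1.23 = 6.9137. B = V − Δ·S = -0.4947.
Check: Δ(0,0)·S0 + B(0,0) = 6.9137 = V0.

(0,0): Delta=0.3528 Bond=-0.4947
(1,0): Delta=-0.2506 Bond=11.3027
(1,1): Delta=0.6263 Bond=-8.8230
(2,0): Delta=-1.0000 Bond=27.8075
(2,1): Delta=0.0891 Bond=4.3126
(2,2): Delta=0.8699 Bond=-21.3109
(3,0): Delta=-1.0000 Bond=34.2033
(3,1): Delta=-1.0000 Bond=34.2033
(3,2): Delta=0.5828 Bond=-14.6257
(3,3): Delta=1.0000 Bond=-34.2033
V0=6.9137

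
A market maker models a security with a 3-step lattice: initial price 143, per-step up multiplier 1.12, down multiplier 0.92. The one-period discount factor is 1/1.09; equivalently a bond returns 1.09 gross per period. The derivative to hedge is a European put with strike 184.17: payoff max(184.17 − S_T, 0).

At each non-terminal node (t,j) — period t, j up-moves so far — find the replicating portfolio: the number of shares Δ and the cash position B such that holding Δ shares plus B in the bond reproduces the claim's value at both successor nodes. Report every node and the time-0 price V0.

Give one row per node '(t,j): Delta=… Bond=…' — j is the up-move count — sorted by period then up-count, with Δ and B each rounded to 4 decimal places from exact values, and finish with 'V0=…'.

Risk-neutral probability p* = (R−d)/(u−d) = (1.09−0.92)/(1.12−0.92) = 0.8500.
Terminal values V(3,·): V(3,0)=72.8176, V(3,1)=48.6106, V(3,2)=19.1411, V(3,3)=0.0000
  t=2,j=0: stock 121.0352 → up 135.5594 (V=48.6106), down 111.3524 (V=72.8176). Price 47.9281; hedge Δ=-1.0000, bond B=168.9633.
  t=2,j=1: stock 147.3472 → up 165.0289 (V=19.1411), down 135.5594 (V=48.6106). Price 21.6161; hedge Δ=-1.0000, bond B=168.9633.
  t=2,j=2: stock 179.3792 → up 200.9047 (V=0.0000), down 165.0289 (V=19.1411). Price 2.6341; hedge Δ=-0.5335, bond B=98.3398.
  t=1,j=0: stock 131.5600 → up 147.3472 (V=21.6161), down 121.0352 (V=47.9281). Price 23.4522; hedge Δ=-1.0000, bond B=155.0122.
  t=1,j=1: stock 160.1600 → up 179.3792 (V=2.6341), down 147.3472 (V=21.6161). Price 5.0288; hedge Δ=-0.5926, bond B=99.9388.
  t=0,j=0: stock 143.0000 → up 160.1600 (V=5.0288), down 131.5600 (V=23.4522). Price 7.1489; hedge Δ=-0.6442, bond B=99.2659.
Self-financing check: at every node Δ·S+B equals the discounted successor values.

(0,0): Delta=-0.6442 Bond=99.2659
(1,0): Delta=-1.0000 Bond=155.0122
(1,1): Delta=-0.5926 Bond=99.9388
(2,0): Delta=-1.0000 Bond=168.9633
(2,1): Delta=-1.0000 Bond=168.9633
(2,2): Delta=-0.5335 Bond=98.3398
V0=7.1489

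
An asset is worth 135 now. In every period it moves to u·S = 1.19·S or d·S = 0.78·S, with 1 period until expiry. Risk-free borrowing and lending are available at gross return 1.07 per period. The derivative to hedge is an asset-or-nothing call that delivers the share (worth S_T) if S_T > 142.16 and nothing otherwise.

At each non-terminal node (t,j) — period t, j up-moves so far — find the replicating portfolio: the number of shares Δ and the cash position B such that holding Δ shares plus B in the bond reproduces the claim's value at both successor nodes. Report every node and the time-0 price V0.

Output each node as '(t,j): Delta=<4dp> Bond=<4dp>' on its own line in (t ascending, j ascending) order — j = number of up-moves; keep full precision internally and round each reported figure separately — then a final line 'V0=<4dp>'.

(0,0): Delta=2.9024 Bond=-285.6326
V0=106.1967

Risk-neutral probability p* = (R−d)/(u−d) = (1.07−0.78)/(1.19−0.78) = 0.7073.
Terminal payoffs: V(1,0)=0.0000, V(1,1)=160.6500
(0,0): S=135.0000. Δ = (V_up−V_dn)/(S_up−S_dn) = (160.6500−0.0000)/(160.6500−105.3000) = 2.9024. V = [p*·160.6500 + (1−p*)·0.0000]/1.07 = 106.1967. B = V − Δ·S = -285.6326.
Check: Δ(0,0)·S0 + B(0,0) = 106.1967 = V0.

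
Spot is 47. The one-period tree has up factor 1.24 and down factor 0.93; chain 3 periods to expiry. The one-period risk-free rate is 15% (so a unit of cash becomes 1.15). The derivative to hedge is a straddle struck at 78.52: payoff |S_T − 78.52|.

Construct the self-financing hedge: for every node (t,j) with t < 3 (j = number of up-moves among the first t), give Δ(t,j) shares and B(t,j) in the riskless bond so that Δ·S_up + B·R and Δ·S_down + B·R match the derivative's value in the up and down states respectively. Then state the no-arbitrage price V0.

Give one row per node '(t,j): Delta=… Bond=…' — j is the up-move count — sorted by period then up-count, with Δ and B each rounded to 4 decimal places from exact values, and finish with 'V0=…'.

Risk-neutral probability p* = (R−d)/(u−d) = (1.15−0.93)/(1.24−0.93) = 0.7097.
Payoff layer (t=3): V(3,0)=40.7152, V(3,1)=28.1136, V(3,2)=11.3115, V(3,3)=11.0913
(2,0): S=40.6503. Δ = (V_up−V_dn)/(S_up−S_dn) = (28.1136−40.7152)/(50.4064−37.8048) = -1.0000. V = [p*·28.1136 + (1−p*)·40.7152]/1.15 = 27.6280. B = V − Δ·S = 68.2783.
(2,1): S=54.2004. Δ = (V_up−V_dn)/(S_up−S_dn) = (11.3115−28.1136)/(67.2085−50.4064) = -1.0000. V = [p*·11.3115 + (1−p*)·28.1136]/1.15 = 14.0779. B = V − Δ·S = 68.2783.
(2,2): S=72.2672. Δ = (V_up−V_dn)/(S_up−S_dn) = (11.0913−11.3115)/(89.6113−67.2085) = -0.0098. V = [p*·11.0913 + (1−p*)·11.3115]/1.15 = 9.7002. B = V − Δ·S = 10.4105.
(1,0): S=43.7100. Δ = (V_up−V_dn)/(S_up−S_dn) = (14.0779−27.6280)/(54.2004−40.6503) = -1.0000. V = [p*·14.0779 + (1−p*)·27.6280]/1.15 = 15.6624. B = V − Δ·S = 59.3724.
(1,1): S=58.2800. Δ = (V_up−V_dn)/(S_up−S_dn) = (9.7002−14.0779)/(72.2672−54.2004) = -0.2423. V = [p*·9.7002 + (1−p*)·14.0779]/1.15 = 9.5401. B = V − Δ·S = 23.6616.
(0,0): S=47.0000. Δ = (V_up−V_dn)/(S_up−S_dn) = (9.5401−15.6624)/(58.2800−43.7100) = -0.4202. V = [p*·9.5401 + (1−p*)·15.6624]/1.15 = 9.8414. B = V − Δ·S = 29.5906.
The time-0 hedge costs 9.8414, which is the no-arbitrage price.

(0,0): Delta=-0.4202 Bond=29.5906
(1,0): Delta=-1.0000 Bond=59.3724
(1,1): Delta=-0.2423 Bond=23.6616
(2,0): Delta=-1.0000 Bond=68.2783
(2,1): Delta=-1.0000 Bond=68.2783
(2,2): Delta=-0.0098 Bond=10.4105
V0=9.8414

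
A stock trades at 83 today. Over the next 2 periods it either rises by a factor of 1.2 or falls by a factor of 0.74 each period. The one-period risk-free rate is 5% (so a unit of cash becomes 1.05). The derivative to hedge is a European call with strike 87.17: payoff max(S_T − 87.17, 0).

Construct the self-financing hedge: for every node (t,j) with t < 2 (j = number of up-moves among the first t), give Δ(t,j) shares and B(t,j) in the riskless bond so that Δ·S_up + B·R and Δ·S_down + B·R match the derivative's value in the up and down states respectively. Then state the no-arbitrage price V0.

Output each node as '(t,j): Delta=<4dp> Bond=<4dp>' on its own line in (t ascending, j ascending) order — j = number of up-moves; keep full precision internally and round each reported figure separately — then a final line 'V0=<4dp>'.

(0,0): Delta=0.5438 Bond=-31.8107
(1,0): Delta=0.0000 Bond=0.0000
(1,1): Delta=0.7061 Bond=-49.5631
V0=13.3261

Risk-neutral probability p* = (R−d)/(u−d) = (1.05−0.74)/(1.2−0.74) = 0.6739.
Terminal payoffs: V(2,0)=0.0000, V(2,1)=0.0000, V(2,2)=32.3500
Node (1,0) S=61.4200: V=(p*·0.0000+(1−p*)·0.0000)/1.05=0.0000; Δ=(0.0000−0.0000)/(73.7040−45.4508)=0.0000; B=V−Δ·S=0.0000
Node (1,1) S=99.6000: V=(p*·32.3500+(1−p*)·0.0000)/1.05=20.7629; Δ=(32.3500−0.0000)/(119.5200−73.7040)=0.7061; B=V−Δ·S=-49.5631
Node (0,0) S=83.0000: V=(p*·20.7629+(1−p*)·0.0000)/1.05=13.3261; Δ=(20.7629−0.0000)/(99.6000−61.4200)=0.5438; B=V−Δ·S=-31.8107
Self-financing check: at every node Δ·S+B equals the discounted successor values.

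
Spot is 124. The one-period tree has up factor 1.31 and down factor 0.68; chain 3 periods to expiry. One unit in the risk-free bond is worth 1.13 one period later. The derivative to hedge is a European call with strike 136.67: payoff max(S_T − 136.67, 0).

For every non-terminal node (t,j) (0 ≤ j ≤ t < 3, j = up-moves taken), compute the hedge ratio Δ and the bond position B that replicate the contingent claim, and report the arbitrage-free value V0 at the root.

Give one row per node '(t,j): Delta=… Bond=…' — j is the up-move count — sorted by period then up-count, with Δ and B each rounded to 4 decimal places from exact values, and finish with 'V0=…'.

(0,0): Delta=0.7186 Bond=-50.7784
(1,0): Delta=0.0956 Bond=-4.8493
(1,1): Delta=0.8479 Bond=-78.3916
(2,0): Delta=0.0000 Bond=0.0000
(2,1): Delta=0.1154 Bond=-7.6717
(2,2): Delta=1.0000 Bond=-120.9469
V0=38.3226

The replicating-portfolio and risk-neutral prices coincide; use p* = (1.13−0.68)/(1.31−0.68) = 0.7143 for the latter.
Terminal payoffs: V(3,0)=0.0000, V(3,1)=0.0000, V(3,2)=8.0316, V(3,3)=142.0933
Node (2,0) S=57.3376: V=(p*·0.0000+(1−p*)·0.0000)/1.13=0.0000; Δ=(0.0000−0.0000)/(75.1123−38.9896)=0.0000; B=V−Δ·S=0.0000
Node (2,1) S=110.4592: V=(p*·8.0316+(1−p*)·0.0000)/1.13=5.0768; Δ=(8.0316−0.0000)/(144.7016−75.1123)=0.1154; B=V−Δ·S=-7.6717
Node (2,2) S=212.7964: V=(p*·142.0933+(1−p*)·8.0316)/1.13=91.8495; Δ=(142.0933−8.0316)/(278.7633−144.7016)=1.0000; B=V−Δ·S=-120.9469
Node (1,0) S=84.3200: V=(p*·5.0768+(1−p*)·0.0000)/1.13=3.2091; Δ=(5.0768−0.0000)/(110.4592−57.3376)=0.0956; B=V−Δ·S=-4.8493
Node (1,1) S=162.4400: V=(p*·91.8495+(1−p*)·5.0768)/1.13=59.3428; Δ=(91.8495−5.0768)/(212.7964−110.4592)=0.8479; B=V−Δ·S=-78.3916
Node (0,0) S=124.0000: V=(p*·59.3428+(1−p*)·3.2091)/1.13=38.3226; Δ=(59.3428−3.2091)/(162.4400−84.3200)=0.7186; B=V−Δ·S=-50.7784
Each (Δ,B) replicates both successor values, so the strategy is self-financing and V0 is arbitrage-free.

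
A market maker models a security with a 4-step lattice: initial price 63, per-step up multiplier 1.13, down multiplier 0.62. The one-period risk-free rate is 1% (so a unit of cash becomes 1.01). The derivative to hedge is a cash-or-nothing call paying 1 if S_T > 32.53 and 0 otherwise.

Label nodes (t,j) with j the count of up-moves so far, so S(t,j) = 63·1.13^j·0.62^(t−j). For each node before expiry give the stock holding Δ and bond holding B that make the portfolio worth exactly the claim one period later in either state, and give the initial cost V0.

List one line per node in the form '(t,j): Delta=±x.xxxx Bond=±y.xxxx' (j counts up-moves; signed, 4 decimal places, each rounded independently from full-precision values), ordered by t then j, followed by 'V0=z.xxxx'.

(0,0): Delta=0.0125 Bond=-0.0525
(1,0): Delta=0.0288 Bond=-0.6900
(1,1): Delta=0.0097 Bond=0.1430
(2,0): Delta=0.0000 Bond=0.0000
(2,1): Delta=0.0336 Bond=-0.9113
(2,2): Delta=0.0057 Bond=0.4692
(3,0): Delta=0.0000 Bond=0.0000
(3,1): Delta=0.0000 Bond=0.0000
(3,2): Delta=0.0393 Bond=-1.2036
(3,3): Delta=0.0000 Bond=0.9901
V0=0.7331

Risk-neutral probability p* = (R−d)/(u−d) = (1.01−0.62)/(1.13−0.62) = 0.7647.
At expiry t=4: V(4,0)=0.0000, V(4,1)=0.0000, V(4,2)=0.0000, V(4,3)=1.0000, V(4,4)=1.0000
  t=3,j=0: stock 15.0147 → up 16.9666 (V=0.0000), down 9.3091 (V=0.0000). Price 0.0000; hedge Δ=0.0000, bond B=0.0000.
  t=3,j=1: stock 27.3654 → up 30.9229 (V=0.0000), down 16.9666 (V=0.0000). Price 0.0000; hedge Δ=0.0000, bond B=0.0000.
  t=3,j=2: stock 49.8757 → up 56.3596 (V=1.0000), down 30.9229 (V=0.0000). Price 0.7571; hedge Δ=0.0393, bond B=-1.2036.
  t=3,j=3: stock 90.9025 → up 102.7198 (V=1.0000), down 56.3596 (V=1.0000). Price 0.9901; hedge Δ=0.0000, bond B=0.9901.
  t=2,j=0: stock 24.2172 → up 27.3654 (V=0.0000), down 15.0147 (V=0.0000). Price 0.0000; hedge Δ=0.0000, bond B=0.0000.
  t=2,j=1: stock 44.1378 → up 49.8757 (V=0.7571), down 27.3654 (V=0.0000). Price 0.5733; hedge Δ=0.0336, bond B=-0.9113.
  t=2,j=2: stock 80.4447 → up 90.9025 (V=0.9901), down 49.8757 (V=0.7571). Price 0.9260; hedge Δ=0.0057, bond B=0.4692.
  t=1,j=0: stock 39.0600 → up 44.1378 (V=0.5733), down 24.2172 (V=0.0000). Price 0.4340; hedge Δ=0.0288, bond B=-0.6900.
  t=1,j=1: stock 71.1900 → up 80.4447 (V=0.9260), down 44.1378 (V=0.5733). Price 0.8347; hedge Δ=0.0097, bond B=0.1430.
  t=0,j=0: stock 63.0000 → up 71.1900 (V=0.8347), down 39.0600 (V=0.4340). Price 0.7331; hedge Δ=0.0125, bond B=-0.0525.
Check: Δ(0,0)·S0 + B(0,0) = 0.7331 = V0.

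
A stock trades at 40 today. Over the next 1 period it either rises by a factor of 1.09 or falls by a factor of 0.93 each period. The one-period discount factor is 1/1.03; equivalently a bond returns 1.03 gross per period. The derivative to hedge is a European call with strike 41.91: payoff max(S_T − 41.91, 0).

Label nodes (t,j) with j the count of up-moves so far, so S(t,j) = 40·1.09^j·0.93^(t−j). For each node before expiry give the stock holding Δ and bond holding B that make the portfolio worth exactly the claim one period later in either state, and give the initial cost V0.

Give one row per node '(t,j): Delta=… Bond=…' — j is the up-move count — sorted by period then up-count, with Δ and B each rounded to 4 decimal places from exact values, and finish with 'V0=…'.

(0,0): Delta=0.2641 Bond=-9.5370
V0=1.0255

The replicating-portfolio and risk-neutral prices coincide; use p* = (1.03−0.93)/(1.09−0.93) = 0.6250 for the latter.
Payoff layer (t=1): V(1,0)=0.0000, V(1,1)=1.6900
(0,0): S=40.0000. Δ = (V_up−V_dn)/(S_up−S_dn) = (1.6900−0.0000)/(43.6000−37.2000) = 0.2641. V = [p*·1.6900 + (1−p*)·0.0000]/1.03 = 1.0255. B = V − Δ·S = -9.5370.
The time-0 hedge costs 1.0255, which is the no-arbitrage price.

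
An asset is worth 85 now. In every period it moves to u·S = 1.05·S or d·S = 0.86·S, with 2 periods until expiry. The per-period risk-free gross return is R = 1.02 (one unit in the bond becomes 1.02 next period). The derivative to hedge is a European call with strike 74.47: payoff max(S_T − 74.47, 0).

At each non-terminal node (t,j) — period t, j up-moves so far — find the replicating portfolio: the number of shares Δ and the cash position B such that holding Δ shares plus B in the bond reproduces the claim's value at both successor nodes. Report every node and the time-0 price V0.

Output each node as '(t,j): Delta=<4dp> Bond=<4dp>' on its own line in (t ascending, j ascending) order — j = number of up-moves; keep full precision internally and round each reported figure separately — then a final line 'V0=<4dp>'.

Since d<R<u, set p* = (R−d)/(u−d) = 0.8421; price each node as the discounted p*-expectation of its children.
Terminal payoffs: V(2,0)=0.0000, V(2,1)=2.2850, V(2,2)=19.2425
Node (1,0) S=73.1000: V=(p*·2.2850+(1−p*)·0.0000)/1.02=1.8865; Δ=(2.2850−0.0000)/(76.7550−62.8660)=0.1645; B=V−Δ·S=-10.1398
Node (1,1) S=89.2500: V=(p*·19.2425+(1−p*)·2.2850)/1.02=16.2402; Δ=(19.2425−2.2850)/(93.7125−76.7550)=1.0000; B=V−Δ·S=-73.0098
Node (0,0) S=85.0000: V=(p*·16.2402+(1−p*)·1.8865)/1.02=13.6998; Δ=(16.2402−1.8865)/(89.2500−73.1000)=0.8888; B=V−Δ·S=-61.8460
The time-0 hedge costs 13.6998, which is the no-arbitrage price.

(0,0): Delta=0.8888 Bond=-61.8460
(1,0): Delta=0.1645 Bond=-10.1398
(1,1): Delta=1.0000 Bond=-73.0098
V0=13.6998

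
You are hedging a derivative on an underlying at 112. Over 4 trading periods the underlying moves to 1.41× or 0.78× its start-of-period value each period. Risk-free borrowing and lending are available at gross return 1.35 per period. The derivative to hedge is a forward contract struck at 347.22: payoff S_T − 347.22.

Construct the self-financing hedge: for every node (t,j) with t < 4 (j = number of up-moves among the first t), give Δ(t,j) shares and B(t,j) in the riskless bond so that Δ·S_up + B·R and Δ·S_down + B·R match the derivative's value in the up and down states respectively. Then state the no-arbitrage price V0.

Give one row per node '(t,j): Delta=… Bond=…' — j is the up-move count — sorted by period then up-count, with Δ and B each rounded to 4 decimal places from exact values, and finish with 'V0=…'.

Since d<R<u, set p* = (R−d)/(u−d) = 0.9048; price each node as the discounted p*-expectation of its children.
Terminal payoffs: V(4,0)=-305.7631, V(4,1)=-272.2787, V(4,2)=-211.7493, V(4,3)=-102.3306, V(4,4)=95.4647
(3,0): S=53.1498. Δ = (V_up−V_dn)/(S_up−S_dn) = (-272.2787−-305.7631)/(74.9413−41.4569) = 1.0000. V = [p*·-272.2787 + (1−p*)·-305.7631]/1.35 = -204.0502. B = V − Δ·S = -257.2000.
(3,1): S=96.0785. Δ = (V_up−V_dn)/(S_up−S_dn) = (-211.7493−-272.2787)/(135.4707−74.9413) = 1.0000. V = [p*·-211.7493 + (1−p*)·-272.2787]/1.35 = -161.1215. B = V − Δ·S = -257.2000.
(3,2): S=173.6804. Δ = (V_up−V_dn)/(S_up−S_dn) = (-102.3306−-211.7493)/(244.8894−135.4707) = 1.0000. V = [p*·-102.3306 + (1−p*)·-211.7493]/1.35 = -83.5196. B = V − Δ·S = -257.2000.
(3,3): S=313.9608. Δ = (V_up−V_dn)/(S_up−S_dn) = (95.4647−-102.3306)/(442.6847−244.8894) = 1.0000. V = [p*·95.4647 + (1−p*)·-102.3306]/1.35 = 56.7608. B = V − Δ·S = -257.2000.
(2,0): S=68.1408. Δ = (V_up−V_dn)/(S_up−S_dn) = (-161.1215−-204.0502)/(96.0785−53.1498) = 1.0000. V = [p*·-161.1215 + (1−p*)·-204.0502]/1.35 = -122.3777. B = V − Δ·S = -190.5185.
(2,1): S=123.1776. Δ = (V_up−V_dn)/(S_up−S_dn) = (-83.5196−-161.1215)/(173.6804−96.0785) = 1.0000. V = [p*·-83.5196 + (1−p*)·-161.1215]/1.35 = -67.3409. B = V − Δ·S = -190.5185.
(2,2): S=222.6672. Δ = (V_up−V_dn)/(S_up−S_dn) = (56.7608−-83.5196)/(313.9608−173.6804) = 1.0000. V = [p*·56.7608 + (1−p*)·-83.5196]/1.35 = 32.1487. B = V − Δ·S = -190.5185.
(1,0): S=87.3600. Δ = (V_up−V_dn)/(S_up−S_dn) = (-67.3409−-122.3777)/(123.1776−68.1408) = 1.0000. V = [p*·-67.3409 + (1−p*)·-122.3777]/1.35 = -53.7648. B = V − Δ·S = -141.1248.
(1,1): S=157.9200. Δ = (V_up−V_dn)/(S_up−S_dn) = (32.1487−-67.3409)/(222.6672−123.1776) = 1.0000. V = [p*·32.1487 + (1−p*)·-67.3409]/1.35 = 16.7952. B = V − Δ·S = -141.1248.
(0,0): S=112.0000. Δ = (V_up−V_dn)/(S_up−S_dn) = (16.7952−-53.7648)/(157.9200−87.3600) = 1.0000. V = [p*·16.7952 + (1−p*)·-53.7648]/1.35 = 7.4631. B = V − Δ·S = -104.5369.
Each (Δ,B) replicates both successor values, so the strategy is self-financing and V0 is arbitrage-free.

(0,0): Delta=1.0000 Bond=-104.5369
(1,0): Delta=1.0000 Bond=-141.1248
(1,1): Delta=1.0000 Bond=-141.1248
(2,0): Delta=1.0000 Bond=-190.5185
(2,1): Delta=1.0000 Bond=-190.5185
(2,2): Delta=1.0000 Bond=-190.5185
(3,0): Delta=1.0000 Bond=-257.2000
(3,1): Delta=1.0000 Bond=-257.2000
(3,2): Delta=1.0000 Bond=-257.2000
(3,3): Delta=1.0000 Bond=-257.2000
V0=7.4631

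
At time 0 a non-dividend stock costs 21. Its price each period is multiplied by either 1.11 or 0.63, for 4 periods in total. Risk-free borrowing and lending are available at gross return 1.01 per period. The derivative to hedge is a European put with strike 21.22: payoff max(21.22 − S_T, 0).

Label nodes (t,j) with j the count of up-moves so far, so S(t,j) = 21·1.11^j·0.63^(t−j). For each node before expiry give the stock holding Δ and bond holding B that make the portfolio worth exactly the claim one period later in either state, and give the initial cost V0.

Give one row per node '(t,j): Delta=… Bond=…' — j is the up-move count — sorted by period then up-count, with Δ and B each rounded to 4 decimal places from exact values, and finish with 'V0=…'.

Risk-neutral probability p* = (R−d)/(u−d) = (1.01−0.63)/(1.11−0.63) = 0.7917.
Payoff layer (t=4): V(4,0)=17.9119, V(4,1)=15.3914, V(4,2)=10.9506, V(4,3)=3.1262, V(4,4)=0.0000
(3,0): S=5.2510. Δ = (V_up−V_dn)/(S_up−S_dn) = (15.3914−17.9119)/(5.8286−3.3081) = -1.0000. V = [p*·15.3914 + (1−p*)·17.9119]/1.01 = 15.7589. B = V − Δ·S = 21.0099.
(3,1): S=9.2517. Δ = (V_up−V_dn)/(S_up−S_dn) = (10.9506−15.3914)/(10.2694−5.8286) = -1.0000. V = [p*·10.9506 + (1−p*)·15.3914]/1.01 = 11.7582. B = V − Δ·S = 21.0099.
(3,2): S=16.3007. Δ = (V_up−V_dn)/(S_up−S_dn) = (3.1262−10.9506)/(18.0938−10.2694) = -1.0000. V = [p*·3.1262 + (1−p*)·10.9506]/1.01 = 4.7092. B = V − Δ·S = 21.0099.
(3,3): S=28.7203. Δ = (V_up−V_dn)/(S_up−S_dn) = (0.0000−3.1262)/(31.8795−18.0938) = -0.2268. V = [p*·0.0000 + (1−p*)·3.1262]/1.01 = 0.6449. B = V − Δ·S = 7.1579.
(2,0): S=8.3349. Δ = (V_up−V_dn)/(S_up−S_dn) = (11.7582−15.7589)/(9.2517−5.2510) = -1.0000. V = [p*·11.7582 + (1−p*)·15.7589]/1.01 = 12.4670. B = V − Δ·S = 20.8019.
(2,1): S=14.6853. Δ = (V_up−V_dn)/(S_up−S_dn) = (4.7092−11.7582)/(16.3007−9.2517) = -1.0000. V = [p*·4.7092 + (1−p*)·11.7582]/1.01 = 6.1166. B = V − Δ·S = 20.8019.
(2,2): S=25.8741. Δ = (V_up−V_dn)/(S_up−S_dn) = (0.6449−4.7092)/(28.7203−16.3007) = -0.3273. V = [p*·0.6449 + (1−p*)·4.7092]/1.01 = 1.4768. B = V − Δ·S = 9.9443.
(1,0): S=13.2300. Δ = (V_up−V_dn)/(S_up−S_dn) = (6.1166−12.4670)/(14.6853−8.3349) = -1.0000. V = [p*·6.1166 + (1−p*)·12.4670]/1.01 = 7.3659. B = V − Δ·S = 20.5959.
(1,1): S=23.3100. Δ = (V_up−V_dn)/(S_up−S_dn) = (1.4768−6.1166)/(25.8741−14.6853) = -0.4147. V = [p*·1.4768 + (1−p*)·6.1166]/1.01 = 2.4192. B = V − Δ·S = 12.0854.
(0,0): S=21.0000. Δ = (V_up−V_dn)/(S_up−S_dn) = (2.4192−7.3659)/(23.3100−13.2300) = -0.4907. V = [p*·2.4192 + (1−p*)·7.3659]/1.01 = 3.4157. B = V − Δ·S = 13.7212.
Root portfolio cost Δ·21+B reproduces V0=3.4157.

(0,0): Delta=-0.4907 Bond=13.7212
(1,0): Delta=-1.0000 Bond=20.5959
(1,1): Delta=-0.4147 Bond=12.0854
(2,0): Delta=-1.0000 Bond=20.8019
(2,1): Delta=-1.0000 Bond=20.8019
(2,2): Delta=-0.3273 Bond=9.9443
(3,0): Delta=-1.0000 Bond=21.0099
(3,1): Delta=-1.0000 Bond=21.0099
(3,2): Delta=-1.0000 Bond=21.0099
(3,3): Delta=-0.2268 Bond=7.1579
V0=3.4157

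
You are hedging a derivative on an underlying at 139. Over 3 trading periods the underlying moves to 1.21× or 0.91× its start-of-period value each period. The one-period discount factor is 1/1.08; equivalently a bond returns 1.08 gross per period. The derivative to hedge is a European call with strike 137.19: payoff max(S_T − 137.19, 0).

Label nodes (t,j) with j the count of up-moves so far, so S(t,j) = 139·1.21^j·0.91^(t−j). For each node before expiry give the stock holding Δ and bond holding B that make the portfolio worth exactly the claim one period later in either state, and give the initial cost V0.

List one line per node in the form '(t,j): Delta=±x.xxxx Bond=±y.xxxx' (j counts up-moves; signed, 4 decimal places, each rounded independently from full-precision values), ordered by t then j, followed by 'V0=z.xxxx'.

The replicating-portfolio and risk-neutral prices coincide; use p* = (1.08−0.91)/(1.21−0.91) = 0.5667 for the latter.
Payoff layer (t=3): V(3,0)=0.0000, V(3,1)=2.0881, V(3,2)=48.0040, V(3,3)=109.0570
Node (2,0) S=115.1059: V=(p*·2.0881+(1−p*)·0.0000)/1.08=1.0956; Δ=(2.0881−0.0000)/(139.2781−104.7464)=0.0605; B=V−Δ·S=-5.8648
Node (2,1) S=153.0529: V=(p*·48.0040+(1−p*)·2.0881)/1.08=26.0251; Δ=(48.0040−2.0881)/(185.1940−139.2781)=1.0000; B=V−Δ·S=-127.0278
Node (2,2) S=203.5099: V=(p*·109.0570+(1−p*)·48.0040)/1.08=76.4821; Δ=(109.0570−48.0040)/(246.2470−185.1940)=1.0000; B=V−Δ·S=-127.0278
Node (1,0) S=126.4900: V=(p*·26.0251+(1−p*)·1.0956)/1.08=14.0948; Δ=(26.0251−1.0956)/(153.0529−115.1059)=0.6570; B=V−Δ·S=-69.0036
Node (1,1) S=168.1900: V=(p*·76.4821+(1−p*)·26.0251)/1.08=50.5717; Δ=(76.4821−26.0251)/(203.5099−153.0529)=1.0000; B=V−Δ·S=-117.6183
Node (0,0) S=139.0000: V=(p*·50.5717+(1−p*)·14.0948)/1.08=32.1898; Δ=(50.5717−14.0948)/(168.1900−126.4900)=0.8747; B=V−Δ·S=-89.3999
Each (Δ,B) replicates both successor values, so the strategy is self-financing and V0 is arbitrage-free.

(0,0): Delta=0.8747 Bond=-89.3999
(1,0): Delta=0.6570 Bond=-69.0036
(1,1): Delta=1.0000 Bond=-117.6183
(2,0): Delta=0.0605 Bond=-5.8648
(2,1): Delta=1.0000 Bond=-127.0278
(2,2): Delta=1.0000 Bond=-127.0278
V0=32.1898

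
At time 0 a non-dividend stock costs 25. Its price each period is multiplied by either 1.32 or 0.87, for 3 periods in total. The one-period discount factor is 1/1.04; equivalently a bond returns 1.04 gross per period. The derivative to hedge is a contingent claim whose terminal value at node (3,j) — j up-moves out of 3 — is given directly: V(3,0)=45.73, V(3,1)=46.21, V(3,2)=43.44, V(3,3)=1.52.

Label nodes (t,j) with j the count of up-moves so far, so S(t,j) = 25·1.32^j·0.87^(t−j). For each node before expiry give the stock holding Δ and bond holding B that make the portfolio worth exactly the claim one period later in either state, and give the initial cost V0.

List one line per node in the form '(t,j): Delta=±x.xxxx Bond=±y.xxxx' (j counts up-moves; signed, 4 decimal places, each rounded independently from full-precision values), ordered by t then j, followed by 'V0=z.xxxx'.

(0,0): Delta=-0.5834 Bond=52.7652
(1,0): Delta=-0.0735 Bond=43.7842
(1,1): Delta=-1.1370 Bond=73.1443
(2,0): Delta=0.0564 Bond=43.0788
(2,1): Delta=-0.2144 Bond=49.5821
(2,2): Delta=-2.1386 Bond=119.6974
V0=38.1797

Risk-neutral probability p* = (R−d)/(u−d) = (1.04−0.87)/(1.32−0.87) = 0.3778.
Terminal values V(3,·): V(3,0)=45.7300, V(3,1)=46.2100, V(3,2)=43.4400, V(3,3)=1.5200
  t=2,j=0: stock 18.9225 → up 24.9777 (V=46.2100), down 16.4626 (V=45.7300). Price 44.1455; hedge Δ=0.0564, bond B=43.0788.
  t=2,j=1: stock 28.7100 → up 37.8972 (V=43.4400), down 24.9777 (V=46.2100). Price 43.4265; hedge Δ=-0.2144, bond B=49.5821.
  t=2,j=2: stock 43.5600 → up 57.4992 (V=1.5200), down 37.8972 (V=43.4400). Price 26.5419; hedge Δ=-2.1386, bond B=119.6974.
  t=1,j=0: stock 21.7500 → up 28.7100 (V=43.4265), down 18.9225 (V=44.1455). Price 42.1864; hedge Δ=-0.0735, bond B=43.7842.
  t=1,j=1: stock 33.0000 → up 43.5600 (V=26.5419), down 28.7100 (V=43.4265). Price 35.6229; hedge Δ=-1.1370, bond B=73.1443.
  t=0,j=0: stock 25.0000 → up 33.0000 (V=35.6229), down 21.7500 (V=42.1864). Price 38.1797; hedge Δ=-0.5834, bond B=52.7652.
Each (Δ,B) replicates both successor values, so the strategy is self-financing and V0 is arbitrage-free.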